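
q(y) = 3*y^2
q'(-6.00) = -36.00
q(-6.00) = 108.00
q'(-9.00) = -54.00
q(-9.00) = 243.00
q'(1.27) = 7.62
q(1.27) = 4.84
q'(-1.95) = -11.70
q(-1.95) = 11.41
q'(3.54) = 21.24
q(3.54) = 37.59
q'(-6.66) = -39.96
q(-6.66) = 133.07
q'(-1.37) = -8.22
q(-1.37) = 5.63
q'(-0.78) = -4.68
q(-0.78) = 1.83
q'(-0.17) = -1.02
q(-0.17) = 0.09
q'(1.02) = 6.12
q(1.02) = 3.12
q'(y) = 6*y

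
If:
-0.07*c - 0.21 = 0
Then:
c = -3.00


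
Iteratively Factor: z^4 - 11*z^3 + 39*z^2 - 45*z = (z)*(z^3 - 11*z^2 + 39*z - 45) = z*(z - 5)*(z^2 - 6*z + 9) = z*(z - 5)*(z - 3)*(z - 3)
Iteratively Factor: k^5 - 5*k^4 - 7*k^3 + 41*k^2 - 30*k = (k - 2)*(k^4 - 3*k^3 - 13*k^2 + 15*k) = (k - 5)*(k - 2)*(k^3 + 2*k^2 - 3*k) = (k - 5)*(k - 2)*(k + 3)*(k^2 - k) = k*(k - 5)*(k - 2)*(k + 3)*(k - 1)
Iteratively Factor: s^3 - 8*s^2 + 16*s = (s - 4)*(s^2 - 4*s) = (s - 4)^2*(s)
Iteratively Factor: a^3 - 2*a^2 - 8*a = (a - 4)*(a^2 + 2*a) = a*(a - 4)*(a + 2)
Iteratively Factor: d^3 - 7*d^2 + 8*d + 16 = (d + 1)*(d^2 - 8*d + 16) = (d - 4)*(d + 1)*(d - 4)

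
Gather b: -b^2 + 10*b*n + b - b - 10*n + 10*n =-b^2 + 10*b*n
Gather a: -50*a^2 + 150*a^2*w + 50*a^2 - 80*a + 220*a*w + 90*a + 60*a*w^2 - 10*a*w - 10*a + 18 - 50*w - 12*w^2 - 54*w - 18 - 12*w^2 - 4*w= 150*a^2*w + a*(60*w^2 + 210*w) - 24*w^2 - 108*w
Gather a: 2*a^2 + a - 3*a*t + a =2*a^2 + a*(2 - 3*t)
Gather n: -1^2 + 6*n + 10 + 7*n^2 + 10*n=7*n^2 + 16*n + 9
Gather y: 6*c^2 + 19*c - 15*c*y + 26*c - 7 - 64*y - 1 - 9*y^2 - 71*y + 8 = 6*c^2 + 45*c - 9*y^2 + y*(-15*c - 135)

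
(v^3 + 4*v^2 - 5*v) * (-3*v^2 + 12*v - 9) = -3*v^5 + 54*v^3 - 96*v^2 + 45*v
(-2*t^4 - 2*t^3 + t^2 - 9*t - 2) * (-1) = 2*t^4 + 2*t^3 - t^2 + 9*t + 2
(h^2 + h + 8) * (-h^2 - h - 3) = -h^4 - 2*h^3 - 12*h^2 - 11*h - 24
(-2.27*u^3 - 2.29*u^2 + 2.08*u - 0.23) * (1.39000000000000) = -3.1553*u^3 - 3.1831*u^2 + 2.8912*u - 0.3197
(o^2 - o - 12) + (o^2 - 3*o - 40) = 2*o^2 - 4*o - 52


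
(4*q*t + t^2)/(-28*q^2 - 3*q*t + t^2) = -t/(7*q - t)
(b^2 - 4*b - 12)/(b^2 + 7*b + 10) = (b - 6)/(b + 5)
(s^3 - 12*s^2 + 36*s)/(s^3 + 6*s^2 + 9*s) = (s^2 - 12*s + 36)/(s^2 + 6*s + 9)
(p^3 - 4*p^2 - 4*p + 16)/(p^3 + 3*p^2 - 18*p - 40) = (p - 2)/(p + 5)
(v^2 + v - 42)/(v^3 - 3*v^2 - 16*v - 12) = (v + 7)/(v^2 + 3*v + 2)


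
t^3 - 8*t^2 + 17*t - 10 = (t - 5)*(t - 2)*(t - 1)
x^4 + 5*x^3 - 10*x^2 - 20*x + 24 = (x - 2)*(x - 1)*(x + 2)*(x + 6)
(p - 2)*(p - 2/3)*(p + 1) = p^3 - 5*p^2/3 - 4*p/3 + 4/3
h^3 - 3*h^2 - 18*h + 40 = (h - 5)*(h - 2)*(h + 4)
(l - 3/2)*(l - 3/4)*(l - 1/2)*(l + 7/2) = l^4 + 3*l^3/4 - 59*l^2/8 + 117*l/16 - 63/32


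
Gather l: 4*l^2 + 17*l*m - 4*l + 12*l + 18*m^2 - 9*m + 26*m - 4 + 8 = 4*l^2 + l*(17*m + 8) + 18*m^2 + 17*m + 4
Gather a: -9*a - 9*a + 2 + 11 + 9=22 - 18*a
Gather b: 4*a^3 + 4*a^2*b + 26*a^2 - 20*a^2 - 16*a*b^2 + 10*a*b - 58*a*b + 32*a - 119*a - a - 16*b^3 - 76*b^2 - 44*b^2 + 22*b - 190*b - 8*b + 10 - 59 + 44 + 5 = 4*a^3 + 6*a^2 - 88*a - 16*b^3 + b^2*(-16*a - 120) + b*(4*a^2 - 48*a - 176)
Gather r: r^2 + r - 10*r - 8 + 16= r^2 - 9*r + 8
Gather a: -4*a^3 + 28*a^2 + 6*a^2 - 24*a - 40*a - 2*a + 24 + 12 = -4*a^3 + 34*a^2 - 66*a + 36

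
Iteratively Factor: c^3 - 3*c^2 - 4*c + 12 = (c - 3)*(c^2 - 4) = (c - 3)*(c - 2)*(c + 2)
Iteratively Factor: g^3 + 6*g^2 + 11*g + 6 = (g + 2)*(g^2 + 4*g + 3) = (g + 1)*(g + 2)*(g + 3)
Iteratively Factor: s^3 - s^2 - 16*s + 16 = (s - 4)*(s^2 + 3*s - 4) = (s - 4)*(s + 4)*(s - 1)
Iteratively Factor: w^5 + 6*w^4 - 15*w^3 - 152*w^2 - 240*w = (w + 4)*(w^4 + 2*w^3 - 23*w^2 - 60*w) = (w + 3)*(w + 4)*(w^3 - w^2 - 20*w) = (w + 3)*(w + 4)^2*(w^2 - 5*w) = w*(w + 3)*(w + 4)^2*(w - 5)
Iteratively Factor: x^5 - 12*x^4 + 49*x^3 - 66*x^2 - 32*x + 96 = (x + 1)*(x^4 - 13*x^3 + 62*x^2 - 128*x + 96) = (x - 4)*(x + 1)*(x^3 - 9*x^2 + 26*x - 24) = (x - 4)*(x - 2)*(x + 1)*(x^2 - 7*x + 12) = (x - 4)*(x - 3)*(x - 2)*(x + 1)*(x - 4)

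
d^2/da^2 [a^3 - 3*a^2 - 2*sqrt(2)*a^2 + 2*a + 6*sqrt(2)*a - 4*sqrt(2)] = 6*a - 6 - 4*sqrt(2)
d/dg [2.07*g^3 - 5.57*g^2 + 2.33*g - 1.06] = 6.21*g^2 - 11.14*g + 2.33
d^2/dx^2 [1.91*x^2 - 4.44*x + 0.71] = 3.82000000000000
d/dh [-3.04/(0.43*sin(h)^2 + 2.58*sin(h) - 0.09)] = (2.6144*sin(h) + 7.8432)*cos(h)/(0.43*sin(h)^2 + 2.58*sin(h) - 0.09)^2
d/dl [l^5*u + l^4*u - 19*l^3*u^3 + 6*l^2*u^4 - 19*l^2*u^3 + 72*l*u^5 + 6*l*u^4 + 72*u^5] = u*(5*l^4 + 4*l^3 - 57*l^2*u^2 + 12*l*u^3 - 38*l*u^2 + 72*u^4 + 6*u^3)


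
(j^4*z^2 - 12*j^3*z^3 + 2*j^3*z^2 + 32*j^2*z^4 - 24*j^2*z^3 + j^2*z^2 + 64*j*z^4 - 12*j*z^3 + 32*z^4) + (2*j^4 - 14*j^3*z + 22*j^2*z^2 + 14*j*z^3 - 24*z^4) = j^4*z^2 + 2*j^4 - 12*j^3*z^3 + 2*j^3*z^2 - 14*j^3*z + 32*j^2*z^4 - 24*j^2*z^3 + 23*j^2*z^2 + 64*j*z^4 + 2*j*z^3 + 8*z^4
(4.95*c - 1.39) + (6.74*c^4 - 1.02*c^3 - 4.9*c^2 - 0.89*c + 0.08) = 6.74*c^4 - 1.02*c^3 - 4.9*c^2 + 4.06*c - 1.31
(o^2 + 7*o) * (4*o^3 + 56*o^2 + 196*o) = 4*o^5 + 84*o^4 + 588*o^3 + 1372*o^2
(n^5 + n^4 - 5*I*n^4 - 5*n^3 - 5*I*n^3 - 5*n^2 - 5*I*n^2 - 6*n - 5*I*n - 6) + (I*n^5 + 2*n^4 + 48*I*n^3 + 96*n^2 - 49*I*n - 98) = n^5 + I*n^5 + 3*n^4 - 5*I*n^4 - 5*n^3 + 43*I*n^3 + 91*n^2 - 5*I*n^2 - 6*n - 54*I*n - 104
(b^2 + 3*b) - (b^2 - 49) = 3*b + 49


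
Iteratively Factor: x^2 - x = (x)*(x - 1)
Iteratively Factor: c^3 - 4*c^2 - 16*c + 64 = (c + 4)*(c^2 - 8*c + 16) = (c - 4)*(c + 4)*(c - 4)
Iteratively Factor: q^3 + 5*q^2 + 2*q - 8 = (q + 4)*(q^2 + q - 2) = (q - 1)*(q + 4)*(q + 2)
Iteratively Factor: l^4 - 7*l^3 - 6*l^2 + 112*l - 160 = (l - 2)*(l^3 - 5*l^2 - 16*l + 80) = (l - 5)*(l - 2)*(l^2 - 16) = (l - 5)*(l - 4)*(l - 2)*(l + 4)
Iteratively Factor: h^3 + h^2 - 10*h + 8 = (h - 1)*(h^2 + 2*h - 8) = (h - 1)*(h + 4)*(h - 2)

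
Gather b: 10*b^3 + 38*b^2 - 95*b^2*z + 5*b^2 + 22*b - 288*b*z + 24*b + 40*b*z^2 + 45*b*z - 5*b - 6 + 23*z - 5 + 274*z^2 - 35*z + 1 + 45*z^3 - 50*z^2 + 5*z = 10*b^3 + b^2*(43 - 95*z) + b*(40*z^2 - 243*z + 41) + 45*z^3 + 224*z^2 - 7*z - 10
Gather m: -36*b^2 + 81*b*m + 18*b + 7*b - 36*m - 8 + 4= -36*b^2 + 25*b + m*(81*b - 36) - 4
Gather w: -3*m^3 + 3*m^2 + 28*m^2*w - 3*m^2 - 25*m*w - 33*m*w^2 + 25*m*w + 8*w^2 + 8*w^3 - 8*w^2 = -3*m^3 + 28*m^2*w - 33*m*w^2 + 8*w^3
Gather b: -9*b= -9*b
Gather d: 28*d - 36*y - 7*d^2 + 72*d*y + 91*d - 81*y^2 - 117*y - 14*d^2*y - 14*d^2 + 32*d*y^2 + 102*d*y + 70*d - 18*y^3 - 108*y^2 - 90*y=d^2*(-14*y - 21) + d*(32*y^2 + 174*y + 189) - 18*y^3 - 189*y^2 - 243*y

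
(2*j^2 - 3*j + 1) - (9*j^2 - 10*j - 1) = -7*j^2 + 7*j + 2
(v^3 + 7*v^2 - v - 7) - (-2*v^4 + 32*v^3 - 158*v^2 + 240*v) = 2*v^4 - 31*v^3 + 165*v^2 - 241*v - 7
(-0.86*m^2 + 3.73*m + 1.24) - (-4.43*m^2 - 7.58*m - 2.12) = 3.57*m^2 + 11.31*m + 3.36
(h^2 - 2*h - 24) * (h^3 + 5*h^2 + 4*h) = h^5 + 3*h^4 - 30*h^3 - 128*h^2 - 96*h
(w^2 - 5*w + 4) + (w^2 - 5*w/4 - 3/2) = 2*w^2 - 25*w/4 + 5/2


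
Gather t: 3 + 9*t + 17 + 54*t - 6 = 63*t + 14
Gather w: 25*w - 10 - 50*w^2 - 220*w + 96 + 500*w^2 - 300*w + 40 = 450*w^2 - 495*w + 126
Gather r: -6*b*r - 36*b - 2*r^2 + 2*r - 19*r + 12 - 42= -36*b - 2*r^2 + r*(-6*b - 17) - 30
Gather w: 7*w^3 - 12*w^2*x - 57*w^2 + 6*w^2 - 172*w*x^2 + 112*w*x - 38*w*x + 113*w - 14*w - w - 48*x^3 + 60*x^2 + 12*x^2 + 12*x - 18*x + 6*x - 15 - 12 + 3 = 7*w^3 + w^2*(-12*x - 51) + w*(-172*x^2 + 74*x + 98) - 48*x^3 + 72*x^2 - 24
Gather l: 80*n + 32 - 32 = 80*n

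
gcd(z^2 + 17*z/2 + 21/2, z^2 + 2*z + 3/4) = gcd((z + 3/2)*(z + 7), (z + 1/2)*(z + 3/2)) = z + 3/2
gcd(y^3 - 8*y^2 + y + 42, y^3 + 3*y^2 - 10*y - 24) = y^2 - y - 6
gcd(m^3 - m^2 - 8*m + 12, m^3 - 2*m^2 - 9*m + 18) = m^2 + m - 6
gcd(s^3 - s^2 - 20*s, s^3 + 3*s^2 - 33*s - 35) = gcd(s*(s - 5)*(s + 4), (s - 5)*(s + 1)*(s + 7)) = s - 5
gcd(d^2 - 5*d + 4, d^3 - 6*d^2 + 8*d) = d - 4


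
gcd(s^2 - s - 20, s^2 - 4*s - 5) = s - 5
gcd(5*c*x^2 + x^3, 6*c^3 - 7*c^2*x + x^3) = 1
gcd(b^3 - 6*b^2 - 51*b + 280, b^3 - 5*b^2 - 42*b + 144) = b - 8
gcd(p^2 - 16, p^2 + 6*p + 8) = p + 4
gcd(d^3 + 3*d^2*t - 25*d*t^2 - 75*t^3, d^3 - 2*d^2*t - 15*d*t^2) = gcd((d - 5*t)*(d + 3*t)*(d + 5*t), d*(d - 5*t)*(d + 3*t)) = -d^2 + 2*d*t + 15*t^2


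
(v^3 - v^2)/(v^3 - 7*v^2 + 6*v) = v/(v - 6)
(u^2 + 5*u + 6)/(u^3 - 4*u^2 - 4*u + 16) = (u + 3)/(u^2 - 6*u + 8)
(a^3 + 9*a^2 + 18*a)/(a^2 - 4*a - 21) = a*(a + 6)/(a - 7)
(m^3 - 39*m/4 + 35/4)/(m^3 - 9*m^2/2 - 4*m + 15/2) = (4*m^2 + 4*m - 35)/(2*(2*m^2 - 7*m - 15))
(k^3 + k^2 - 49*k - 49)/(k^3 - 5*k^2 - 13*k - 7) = (k + 7)/(k + 1)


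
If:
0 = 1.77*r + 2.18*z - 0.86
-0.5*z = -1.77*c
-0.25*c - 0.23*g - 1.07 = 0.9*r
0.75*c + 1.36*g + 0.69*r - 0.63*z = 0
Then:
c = 0.50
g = 1.40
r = -1.68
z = 1.76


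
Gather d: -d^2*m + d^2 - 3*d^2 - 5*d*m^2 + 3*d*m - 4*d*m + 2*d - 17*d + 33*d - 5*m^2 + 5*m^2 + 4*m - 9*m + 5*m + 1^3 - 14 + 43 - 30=d^2*(-m - 2) + d*(-5*m^2 - m + 18)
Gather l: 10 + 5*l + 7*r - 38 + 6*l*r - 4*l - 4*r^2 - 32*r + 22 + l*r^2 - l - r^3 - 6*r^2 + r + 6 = l*(r^2 + 6*r) - r^3 - 10*r^2 - 24*r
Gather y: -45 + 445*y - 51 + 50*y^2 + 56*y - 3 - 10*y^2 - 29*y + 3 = 40*y^2 + 472*y - 96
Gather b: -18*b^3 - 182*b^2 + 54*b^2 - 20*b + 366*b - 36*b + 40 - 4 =-18*b^3 - 128*b^2 + 310*b + 36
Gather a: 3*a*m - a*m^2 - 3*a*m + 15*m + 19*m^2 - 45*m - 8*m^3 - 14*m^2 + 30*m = -a*m^2 - 8*m^3 + 5*m^2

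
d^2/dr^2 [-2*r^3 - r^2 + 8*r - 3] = -12*r - 2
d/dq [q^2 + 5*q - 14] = 2*q + 5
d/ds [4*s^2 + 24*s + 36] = 8*s + 24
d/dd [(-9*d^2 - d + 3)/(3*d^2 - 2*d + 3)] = 3*(7*d^2 - 24*d + 1)/(9*d^4 - 12*d^3 + 22*d^2 - 12*d + 9)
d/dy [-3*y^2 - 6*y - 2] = -6*y - 6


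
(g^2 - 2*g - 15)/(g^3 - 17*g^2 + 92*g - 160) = (g + 3)/(g^2 - 12*g + 32)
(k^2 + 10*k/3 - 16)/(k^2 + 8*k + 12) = (k - 8/3)/(k + 2)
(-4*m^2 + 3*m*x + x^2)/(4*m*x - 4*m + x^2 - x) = (-m + x)/(x - 1)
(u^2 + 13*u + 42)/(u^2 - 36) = (u + 7)/(u - 6)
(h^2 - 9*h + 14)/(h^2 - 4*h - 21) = (h - 2)/(h + 3)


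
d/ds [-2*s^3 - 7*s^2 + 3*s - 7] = -6*s^2 - 14*s + 3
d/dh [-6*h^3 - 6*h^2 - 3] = 6*h*(-3*h - 2)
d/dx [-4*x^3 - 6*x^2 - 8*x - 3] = -12*x^2 - 12*x - 8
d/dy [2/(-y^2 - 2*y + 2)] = 4*(y + 1)/(y^2 + 2*y - 2)^2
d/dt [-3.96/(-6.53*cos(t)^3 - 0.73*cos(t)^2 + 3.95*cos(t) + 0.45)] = (77.5764*cos(t)^2 + 5.7816*cos(t) - 15.642)*sin(t)/(6.53*cos(t)^3 + 0.73*cos(t)^2 - 3.95*cos(t) - 0.45)^2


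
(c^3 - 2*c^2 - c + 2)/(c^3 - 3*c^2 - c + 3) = (c - 2)/(c - 3)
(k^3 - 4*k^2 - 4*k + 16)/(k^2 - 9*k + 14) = (k^2 - 2*k - 8)/(k - 7)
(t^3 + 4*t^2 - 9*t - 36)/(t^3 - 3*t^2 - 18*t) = (t^2 + t - 12)/(t*(t - 6))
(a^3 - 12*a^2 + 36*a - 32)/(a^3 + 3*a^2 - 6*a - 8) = (a^2 - 10*a + 16)/(a^2 + 5*a + 4)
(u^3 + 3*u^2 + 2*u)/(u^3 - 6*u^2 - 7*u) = (u + 2)/(u - 7)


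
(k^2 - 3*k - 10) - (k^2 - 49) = 39 - 3*k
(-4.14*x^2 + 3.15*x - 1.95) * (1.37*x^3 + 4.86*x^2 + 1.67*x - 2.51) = -5.6718*x^5 - 15.8049*x^4 + 5.7237*x^3 + 6.1749*x^2 - 11.163*x + 4.8945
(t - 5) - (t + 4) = -9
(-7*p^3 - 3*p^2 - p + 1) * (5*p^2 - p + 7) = -35*p^5 - 8*p^4 - 51*p^3 - 15*p^2 - 8*p + 7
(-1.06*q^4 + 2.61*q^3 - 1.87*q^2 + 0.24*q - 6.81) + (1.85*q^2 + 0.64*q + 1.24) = -1.06*q^4 + 2.61*q^3 - 0.02*q^2 + 0.88*q - 5.57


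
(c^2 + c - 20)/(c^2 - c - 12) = (c + 5)/(c + 3)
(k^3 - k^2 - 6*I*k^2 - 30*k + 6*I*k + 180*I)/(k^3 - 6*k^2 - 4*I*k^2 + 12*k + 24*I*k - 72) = (k + 5)/(k + 2*I)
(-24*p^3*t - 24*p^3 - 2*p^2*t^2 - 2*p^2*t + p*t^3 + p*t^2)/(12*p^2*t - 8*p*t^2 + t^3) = p*(-4*p*t - 4*p - t^2 - t)/(t*(2*p - t))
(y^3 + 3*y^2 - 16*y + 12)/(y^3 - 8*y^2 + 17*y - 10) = (y + 6)/(y - 5)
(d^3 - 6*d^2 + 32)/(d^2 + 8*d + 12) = (d^2 - 8*d + 16)/(d + 6)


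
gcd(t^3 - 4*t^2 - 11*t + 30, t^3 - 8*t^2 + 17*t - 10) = t^2 - 7*t + 10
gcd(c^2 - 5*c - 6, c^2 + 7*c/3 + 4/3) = c + 1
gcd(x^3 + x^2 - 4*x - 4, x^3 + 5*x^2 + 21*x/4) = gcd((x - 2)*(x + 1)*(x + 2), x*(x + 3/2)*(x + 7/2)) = 1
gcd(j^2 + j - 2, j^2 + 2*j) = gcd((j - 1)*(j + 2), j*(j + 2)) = j + 2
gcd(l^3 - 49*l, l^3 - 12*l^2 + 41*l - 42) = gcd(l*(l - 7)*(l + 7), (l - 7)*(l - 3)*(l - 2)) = l - 7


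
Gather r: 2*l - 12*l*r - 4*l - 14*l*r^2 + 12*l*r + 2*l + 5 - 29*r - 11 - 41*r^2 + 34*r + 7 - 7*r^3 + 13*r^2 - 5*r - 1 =-7*r^3 + r^2*(-14*l - 28)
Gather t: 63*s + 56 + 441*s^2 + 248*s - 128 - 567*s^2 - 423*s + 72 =-126*s^2 - 112*s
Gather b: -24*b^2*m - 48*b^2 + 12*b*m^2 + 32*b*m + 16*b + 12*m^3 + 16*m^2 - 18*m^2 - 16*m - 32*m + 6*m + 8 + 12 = b^2*(-24*m - 48) + b*(12*m^2 + 32*m + 16) + 12*m^3 - 2*m^2 - 42*m + 20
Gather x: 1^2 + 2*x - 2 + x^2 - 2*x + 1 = x^2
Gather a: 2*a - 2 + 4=2*a + 2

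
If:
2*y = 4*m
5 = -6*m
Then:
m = -5/6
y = -5/3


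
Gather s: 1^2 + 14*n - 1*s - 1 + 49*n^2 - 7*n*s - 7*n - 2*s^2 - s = 49*n^2 + 7*n - 2*s^2 + s*(-7*n - 2)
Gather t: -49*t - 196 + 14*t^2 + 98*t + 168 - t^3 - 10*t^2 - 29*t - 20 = -t^3 + 4*t^2 + 20*t - 48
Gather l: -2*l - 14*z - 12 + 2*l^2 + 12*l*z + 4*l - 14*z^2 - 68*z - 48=2*l^2 + l*(12*z + 2) - 14*z^2 - 82*z - 60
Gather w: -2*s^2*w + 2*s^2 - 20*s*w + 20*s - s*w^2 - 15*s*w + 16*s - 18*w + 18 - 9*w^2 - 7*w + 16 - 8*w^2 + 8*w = 2*s^2 + 36*s + w^2*(-s - 17) + w*(-2*s^2 - 35*s - 17) + 34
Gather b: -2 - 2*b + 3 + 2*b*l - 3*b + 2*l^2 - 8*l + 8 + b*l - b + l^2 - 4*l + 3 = b*(3*l - 6) + 3*l^2 - 12*l + 12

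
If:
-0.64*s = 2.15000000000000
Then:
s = -3.36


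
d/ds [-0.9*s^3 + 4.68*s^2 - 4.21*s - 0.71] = -2.7*s^2 + 9.36*s - 4.21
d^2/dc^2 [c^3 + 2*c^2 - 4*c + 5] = 6*c + 4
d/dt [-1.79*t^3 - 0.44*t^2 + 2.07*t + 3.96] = -5.37*t^2 - 0.88*t + 2.07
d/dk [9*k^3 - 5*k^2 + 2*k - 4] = 27*k^2 - 10*k + 2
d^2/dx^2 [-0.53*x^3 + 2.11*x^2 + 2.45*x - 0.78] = 4.22 - 3.18*x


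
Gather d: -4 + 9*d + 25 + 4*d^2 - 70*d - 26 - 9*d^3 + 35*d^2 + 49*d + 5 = -9*d^3 + 39*d^2 - 12*d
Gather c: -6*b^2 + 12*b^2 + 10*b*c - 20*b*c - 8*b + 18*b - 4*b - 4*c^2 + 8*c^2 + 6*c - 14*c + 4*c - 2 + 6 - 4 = 6*b^2 + 6*b + 4*c^2 + c*(-10*b - 4)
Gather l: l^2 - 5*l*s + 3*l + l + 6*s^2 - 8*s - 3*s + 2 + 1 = l^2 + l*(4 - 5*s) + 6*s^2 - 11*s + 3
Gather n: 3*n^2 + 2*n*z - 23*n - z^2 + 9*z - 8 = 3*n^2 + n*(2*z - 23) - z^2 + 9*z - 8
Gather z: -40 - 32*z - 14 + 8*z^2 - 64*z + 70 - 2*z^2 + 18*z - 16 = 6*z^2 - 78*z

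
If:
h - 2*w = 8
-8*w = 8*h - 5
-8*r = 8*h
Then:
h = 37/12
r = -37/12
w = -59/24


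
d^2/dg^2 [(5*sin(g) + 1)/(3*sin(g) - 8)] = 43*(-3*sin(g)^2 - 8*sin(g) + 6)/(3*sin(g) - 8)^3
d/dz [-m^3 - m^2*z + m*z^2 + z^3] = -m^2 + 2*m*z + 3*z^2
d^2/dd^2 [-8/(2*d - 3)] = -64/(2*d - 3)^3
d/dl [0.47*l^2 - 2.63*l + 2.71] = 0.94*l - 2.63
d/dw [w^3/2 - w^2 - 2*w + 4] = 3*w^2/2 - 2*w - 2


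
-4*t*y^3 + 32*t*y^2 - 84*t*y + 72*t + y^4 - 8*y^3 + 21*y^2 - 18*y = (-4*t + y)*(y - 3)^2*(y - 2)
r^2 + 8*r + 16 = (r + 4)^2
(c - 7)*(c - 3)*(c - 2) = c^3 - 12*c^2 + 41*c - 42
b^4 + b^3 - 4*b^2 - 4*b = b*(b - 2)*(b + 1)*(b + 2)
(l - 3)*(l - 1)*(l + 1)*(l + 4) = l^4 + l^3 - 13*l^2 - l + 12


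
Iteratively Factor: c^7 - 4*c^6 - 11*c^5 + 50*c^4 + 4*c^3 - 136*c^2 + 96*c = (c - 2)*(c^6 - 2*c^5 - 15*c^4 + 20*c^3 + 44*c^2 - 48*c) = (c - 4)*(c - 2)*(c^5 + 2*c^4 - 7*c^3 - 8*c^2 + 12*c) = (c - 4)*(c - 2)*(c + 3)*(c^4 - c^3 - 4*c^2 + 4*c) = (c - 4)*(c - 2)^2*(c + 3)*(c^3 + c^2 - 2*c) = c*(c - 4)*(c - 2)^2*(c + 3)*(c^2 + c - 2) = c*(c - 4)*(c - 2)^2*(c - 1)*(c + 3)*(c + 2)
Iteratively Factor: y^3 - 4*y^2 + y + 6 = (y + 1)*(y^2 - 5*y + 6) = (y - 3)*(y + 1)*(y - 2)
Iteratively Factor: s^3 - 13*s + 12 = (s + 4)*(s^2 - 4*s + 3) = (s - 1)*(s + 4)*(s - 3)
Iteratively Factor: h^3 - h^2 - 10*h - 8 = (h - 4)*(h^2 + 3*h + 2) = (h - 4)*(h + 2)*(h + 1)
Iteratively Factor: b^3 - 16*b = (b - 4)*(b^2 + 4*b) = b*(b - 4)*(b + 4)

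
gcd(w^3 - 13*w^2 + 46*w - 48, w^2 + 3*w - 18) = w - 3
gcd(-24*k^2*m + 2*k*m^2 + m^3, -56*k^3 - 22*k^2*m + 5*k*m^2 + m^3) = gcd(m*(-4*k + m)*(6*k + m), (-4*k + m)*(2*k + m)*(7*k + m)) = 4*k - m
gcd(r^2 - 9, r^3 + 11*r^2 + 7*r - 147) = r - 3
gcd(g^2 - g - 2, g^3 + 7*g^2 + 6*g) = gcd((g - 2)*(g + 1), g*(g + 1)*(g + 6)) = g + 1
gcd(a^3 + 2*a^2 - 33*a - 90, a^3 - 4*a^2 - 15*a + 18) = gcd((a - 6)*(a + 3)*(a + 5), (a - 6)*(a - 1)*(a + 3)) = a^2 - 3*a - 18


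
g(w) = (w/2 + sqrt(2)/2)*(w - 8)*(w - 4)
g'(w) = (w/2 + sqrt(2)/2)*(w - 8) + (w/2 + sqrt(2)/2)*(w - 4) + (w - 8)*(w - 4)/2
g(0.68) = 25.45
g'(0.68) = 1.01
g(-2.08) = -20.40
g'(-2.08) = 36.02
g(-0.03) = 22.40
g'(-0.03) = 7.83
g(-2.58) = -40.58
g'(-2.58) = 44.81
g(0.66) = 25.43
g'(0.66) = 1.18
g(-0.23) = 20.61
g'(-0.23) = 10.03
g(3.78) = 2.41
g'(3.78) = -11.07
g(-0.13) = 21.56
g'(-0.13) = 8.92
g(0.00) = 22.63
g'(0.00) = 7.51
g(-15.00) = -2968.49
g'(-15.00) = 503.80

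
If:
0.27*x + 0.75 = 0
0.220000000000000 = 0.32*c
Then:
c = 0.69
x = -2.78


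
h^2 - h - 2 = (h - 2)*(h + 1)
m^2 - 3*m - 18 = (m - 6)*(m + 3)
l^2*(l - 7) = l^3 - 7*l^2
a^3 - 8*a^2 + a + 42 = (a - 7)*(a - 3)*(a + 2)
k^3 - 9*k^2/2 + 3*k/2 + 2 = (k - 4)*(k - 1)*(k + 1/2)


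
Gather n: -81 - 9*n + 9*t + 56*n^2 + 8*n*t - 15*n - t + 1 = 56*n^2 + n*(8*t - 24) + 8*t - 80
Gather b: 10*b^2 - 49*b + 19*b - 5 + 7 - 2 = 10*b^2 - 30*b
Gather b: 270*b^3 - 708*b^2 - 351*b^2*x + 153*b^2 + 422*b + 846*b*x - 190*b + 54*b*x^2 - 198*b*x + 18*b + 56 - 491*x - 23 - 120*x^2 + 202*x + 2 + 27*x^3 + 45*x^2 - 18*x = 270*b^3 + b^2*(-351*x - 555) + b*(54*x^2 + 648*x + 250) + 27*x^3 - 75*x^2 - 307*x + 35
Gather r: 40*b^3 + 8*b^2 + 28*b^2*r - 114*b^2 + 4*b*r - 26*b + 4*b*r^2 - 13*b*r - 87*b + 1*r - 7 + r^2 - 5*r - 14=40*b^3 - 106*b^2 - 113*b + r^2*(4*b + 1) + r*(28*b^2 - 9*b - 4) - 21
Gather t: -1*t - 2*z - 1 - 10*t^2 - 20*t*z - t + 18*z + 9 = -10*t^2 + t*(-20*z - 2) + 16*z + 8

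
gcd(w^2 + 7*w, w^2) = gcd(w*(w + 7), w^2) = w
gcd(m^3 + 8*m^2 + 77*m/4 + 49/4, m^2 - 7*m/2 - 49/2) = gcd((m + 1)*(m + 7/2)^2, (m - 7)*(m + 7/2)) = m + 7/2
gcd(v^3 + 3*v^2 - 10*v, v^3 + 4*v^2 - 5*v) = v^2 + 5*v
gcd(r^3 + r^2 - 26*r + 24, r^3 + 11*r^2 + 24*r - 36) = r^2 + 5*r - 6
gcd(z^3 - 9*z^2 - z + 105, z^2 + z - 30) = z - 5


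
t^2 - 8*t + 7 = (t - 7)*(t - 1)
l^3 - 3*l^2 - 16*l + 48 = (l - 4)*(l - 3)*(l + 4)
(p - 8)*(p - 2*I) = p^2 - 8*p - 2*I*p + 16*I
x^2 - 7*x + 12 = (x - 4)*(x - 3)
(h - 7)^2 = h^2 - 14*h + 49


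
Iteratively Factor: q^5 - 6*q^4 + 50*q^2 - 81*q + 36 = (q - 4)*(q^4 - 2*q^3 - 8*q^2 + 18*q - 9) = (q - 4)*(q - 3)*(q^3 + q^2 - 5*q + 3) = (q - 4)*(q - 3)*(q + 3)*(q^2 - 2*q + 1) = (q - 4)*(q - 3)*(q - 1)*(q + 3)*(q - 1)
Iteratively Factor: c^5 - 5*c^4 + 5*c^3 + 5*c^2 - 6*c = (c)*(c^4 - 5*c^3 + 5*c^2 + 5*c - 6) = c*(c - 2)*(c^3 - 3*c^2 - c + 3) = c*(c - 3)*(c - 2)*(c^2 - 1) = c*(c - 3)*(c - 2)*(c + 1)*(c - 1)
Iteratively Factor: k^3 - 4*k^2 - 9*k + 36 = (k + 3)*(k^2 - 7*k + 12) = (k - 4)*(k + 3)*(k - 3)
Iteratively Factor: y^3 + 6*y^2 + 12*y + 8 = (y + 2)*(y^2 + 4*y + 4) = (y + 2)^2*(y + 2)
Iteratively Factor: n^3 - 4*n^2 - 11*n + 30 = (n - 5)*(n^2 + n - 6) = (n - 5)*(n - 2)*(n + 3)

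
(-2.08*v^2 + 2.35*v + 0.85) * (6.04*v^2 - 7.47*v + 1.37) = -12.5632*v^4 + 29.7316*v^3 - 15.2701*v^2 - 3.13*v + 1.1645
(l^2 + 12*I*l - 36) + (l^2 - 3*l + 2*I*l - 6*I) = 2*l^2 - 3*l + 14*I*l - 36 - 6*I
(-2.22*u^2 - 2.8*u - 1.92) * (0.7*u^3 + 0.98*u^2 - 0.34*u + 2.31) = -1.554*u^5 - 4.1356*u^4 - 3.3332*u^3 - 6.0578*u^2 - 5.8152*u - 4.4352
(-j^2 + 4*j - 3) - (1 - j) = -j^2 + 5*j - 4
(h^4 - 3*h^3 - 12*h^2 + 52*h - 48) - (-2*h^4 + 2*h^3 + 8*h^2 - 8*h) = 3*h^4 - 5*h^3 - 20*h^2 + 60*h - 48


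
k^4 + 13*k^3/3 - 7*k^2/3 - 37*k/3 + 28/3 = (k - 1)^2*(k + 7/3)*(k + 4)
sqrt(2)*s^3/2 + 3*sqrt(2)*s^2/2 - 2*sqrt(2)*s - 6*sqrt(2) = (s - 2)*(s + 3)*(sqrt(2)*s/2 + sqrt(2))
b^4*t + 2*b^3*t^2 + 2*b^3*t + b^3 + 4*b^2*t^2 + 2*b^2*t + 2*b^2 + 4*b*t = b*(b + 2)*(b + 2*t)*(b*t + 1)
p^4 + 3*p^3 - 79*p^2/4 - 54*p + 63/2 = (p - 1/2)*(p + 7/2)*(p - 3*sqrt(2))*(p + 3*sqrt(2))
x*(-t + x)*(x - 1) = -t*x^2 + t*x + x^3 - x^2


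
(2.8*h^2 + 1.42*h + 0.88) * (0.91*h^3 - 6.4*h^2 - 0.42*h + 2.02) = 2.548*h^5 - 16.6278*h^4 - 9.4632*h^3 - 0.572400000000001*h^2 + 2.4988*h + 1.7776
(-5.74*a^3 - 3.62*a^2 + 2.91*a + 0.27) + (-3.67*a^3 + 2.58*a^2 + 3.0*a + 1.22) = -9.41*a^3 - 1.04*a^2 + 5.91*a + 1.49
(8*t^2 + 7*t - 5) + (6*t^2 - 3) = 14*t^2 + 7*t - 8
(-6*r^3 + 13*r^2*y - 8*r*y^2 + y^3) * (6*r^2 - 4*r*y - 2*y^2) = -36*r^5 + 102*r^4*y - 88*r^3*y^2 + 12*r^2*y^3 + 12*r*y^4 - 2*y^5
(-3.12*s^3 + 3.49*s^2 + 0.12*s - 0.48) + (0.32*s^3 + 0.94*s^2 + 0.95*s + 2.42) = -2.8*s^3 + 4.43*s^2 + 1.07*s + 1.94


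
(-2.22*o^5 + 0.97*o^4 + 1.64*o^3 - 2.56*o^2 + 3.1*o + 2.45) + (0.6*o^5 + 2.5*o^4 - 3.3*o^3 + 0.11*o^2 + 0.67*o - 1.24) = -1.62*o^5 + 3.47*o^4 - 1.66*o^3 - 2.45*o^2 + 3.77*o + 1.21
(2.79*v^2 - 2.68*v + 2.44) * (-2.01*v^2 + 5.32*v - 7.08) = -5.6079*v^4 + 20.2296*v^3 - 38.9152*v^2 + 31.9552*v - 17.2752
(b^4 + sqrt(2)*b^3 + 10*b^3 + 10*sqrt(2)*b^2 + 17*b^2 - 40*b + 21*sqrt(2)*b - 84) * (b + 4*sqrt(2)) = b^5 + 5*sqrt(2)*b^4 + 10*b^4 + 25*b^3 + 50*sqrt(2)*b^3 + 40*b^2 + 89*sqrt(2)*b^2 - 160*sqrt(2)*b + 84*b - 336*sqrt(2)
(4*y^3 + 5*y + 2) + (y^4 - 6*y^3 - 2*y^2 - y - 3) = y^4 - 2*y^3 - 2*y^2 + 4*y - 1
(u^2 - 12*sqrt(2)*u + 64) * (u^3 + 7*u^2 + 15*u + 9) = u^5 - 12*sqrt(2)*u^4 + 7*u^4 - 84*sqrt(2)*u^3 + 79*u^3 - 180*sqrt(2)*u^2 + 457*u^2 - 108*sqrt(2)*u + 960*u + 576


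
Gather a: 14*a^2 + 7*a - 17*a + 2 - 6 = 14*a^2 - 10*a - 4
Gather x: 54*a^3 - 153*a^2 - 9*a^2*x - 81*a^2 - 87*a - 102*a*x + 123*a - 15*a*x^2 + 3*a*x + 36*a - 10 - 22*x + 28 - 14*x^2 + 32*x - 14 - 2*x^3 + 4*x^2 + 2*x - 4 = 54*a^3 - 234*a^2 + 72*a - 2*x^3 + x^2*(-15*a - 10) + x*(-9*a^2 - 99*a + 12)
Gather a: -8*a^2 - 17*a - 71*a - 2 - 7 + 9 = -8*a^2 - 88*a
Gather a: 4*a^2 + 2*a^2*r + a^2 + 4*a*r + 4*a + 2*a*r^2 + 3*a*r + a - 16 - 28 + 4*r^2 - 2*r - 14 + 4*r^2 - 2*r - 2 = a^2*(2*r + 5) + a*(2*r^2 + 7*r + 5) + 8*r^2 - 4*r - 60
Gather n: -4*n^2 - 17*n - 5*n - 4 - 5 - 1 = -4*n^2 - 22*n - 10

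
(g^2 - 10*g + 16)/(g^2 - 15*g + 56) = (g - 2)/(g - 7)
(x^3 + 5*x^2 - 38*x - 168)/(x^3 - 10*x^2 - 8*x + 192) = (x + 7)/(x - 8)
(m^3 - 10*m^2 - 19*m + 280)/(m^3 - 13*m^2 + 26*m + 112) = (m + 5)/(m + 2)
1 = 1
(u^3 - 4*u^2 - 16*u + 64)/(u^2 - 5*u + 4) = (u^2 - 16)/(u - 1)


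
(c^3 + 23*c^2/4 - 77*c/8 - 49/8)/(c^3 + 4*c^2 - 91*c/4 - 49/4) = (4*c - 7)/(2*(2*c - 7))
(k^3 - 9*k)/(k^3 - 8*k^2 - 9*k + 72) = k/(k - 8)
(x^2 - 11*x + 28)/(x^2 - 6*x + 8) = (x - 7)/(x - 2)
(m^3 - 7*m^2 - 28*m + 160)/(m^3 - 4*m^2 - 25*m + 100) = (m - 8)/(m - 5)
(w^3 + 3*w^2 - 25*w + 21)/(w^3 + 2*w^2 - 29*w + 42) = (w - 1)/(w - 2)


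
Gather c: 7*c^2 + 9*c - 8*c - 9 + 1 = 7*c^2 + c - 8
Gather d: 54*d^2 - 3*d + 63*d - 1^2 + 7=54*d^2 + 60*d + 6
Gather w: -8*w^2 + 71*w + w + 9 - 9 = -8*w^2 + 72*w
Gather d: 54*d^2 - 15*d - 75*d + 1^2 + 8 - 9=54*d^2 - 90*d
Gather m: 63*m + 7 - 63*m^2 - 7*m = -63*m^2 + 56*m + 7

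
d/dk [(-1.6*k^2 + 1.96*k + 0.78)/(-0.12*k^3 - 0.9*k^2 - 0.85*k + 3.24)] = (-0.192*k^4 + 0.4704*k^3 + 3.4048*k^2 - 8.964*k + 7.0134)/(0.0144*k^6 + 0.216*k^5 + 1.014*k^4 + 0.7524*k^3 - 5.1095*k^2 - 5.508*k + 10.4976)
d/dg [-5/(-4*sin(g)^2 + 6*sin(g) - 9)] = 10*(3 - 4*sin(g))*cos(g)/(4*sin(g)^2 - 6*sin(g) + 9)^2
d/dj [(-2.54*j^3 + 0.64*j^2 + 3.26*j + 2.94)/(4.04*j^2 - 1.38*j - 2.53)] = (-10.2616*j^4 + 7.0104*j^3 + 5.225*j^2 - 26.9936*j - 4.1906)/(16.3216*j^4 - 11.1504*j^3 - 18.538*j^2 + 6.9828*j + 6.4009)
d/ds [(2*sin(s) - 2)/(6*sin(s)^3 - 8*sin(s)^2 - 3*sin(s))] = 2*(-12*sin(s)^3 + 26*sin(s)^2 - 16*sin(s) - 3)*cos(s)/((8*sin(s) + 3*cos(2*s))^2*sin(s)^2)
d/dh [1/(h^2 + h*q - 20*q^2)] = (-2*h - q)/(h^2 + h*q - 20*q^2)^2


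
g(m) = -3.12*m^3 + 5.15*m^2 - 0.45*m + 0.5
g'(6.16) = -292.17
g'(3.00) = -53.79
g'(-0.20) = -2.88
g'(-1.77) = -48.00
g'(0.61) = 2.35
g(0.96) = 2.05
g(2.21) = -9.02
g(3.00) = -38.74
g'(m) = -9.36*m^2 + 10.3*m - 0.45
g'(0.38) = 2.11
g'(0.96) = 0.81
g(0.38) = 0.90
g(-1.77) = 34.73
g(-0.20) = 0.82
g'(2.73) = -42.09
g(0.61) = 1.43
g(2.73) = -25.83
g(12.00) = -4654.66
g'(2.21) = -23.40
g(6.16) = -536.14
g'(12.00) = -1224.69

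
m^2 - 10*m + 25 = (m - 5)^2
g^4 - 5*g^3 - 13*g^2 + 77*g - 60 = (g - 5)*(g - 3)*(g - 1)*(g + 4)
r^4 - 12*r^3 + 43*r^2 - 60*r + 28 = (r - 7)*(r - 2)^2*(r - 1)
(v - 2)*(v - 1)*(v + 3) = v^3 - 7*v + 6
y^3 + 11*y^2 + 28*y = y*(y + 4)*(y + 7)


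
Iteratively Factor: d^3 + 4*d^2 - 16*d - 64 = (d - 4)*(d^2 + 8*d + 16) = (d - 4)*(d + 4)*(d + 4)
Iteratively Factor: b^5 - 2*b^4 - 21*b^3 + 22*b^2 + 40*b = (b + 4)*(b^4 - 6*b^3 + 3*b^2 + 10*b) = (b + 1)*(b + 4)*(b^3 - 7*b^2 + 10*b) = b*(b + 1)*(b + 4)*(b^2 - 7*b + 10) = b*(b - 2)*(b + 1)*(b + 4)*(b - 5)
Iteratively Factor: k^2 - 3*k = (k - 3)*(k)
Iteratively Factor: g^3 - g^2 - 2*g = (g - 2)*(g^2 + g) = (g - 2)*(g + 1)*(g)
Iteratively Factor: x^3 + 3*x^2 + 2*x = (x + 2)*(x^2 + x) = (x + 1)*(x + 2)*(x)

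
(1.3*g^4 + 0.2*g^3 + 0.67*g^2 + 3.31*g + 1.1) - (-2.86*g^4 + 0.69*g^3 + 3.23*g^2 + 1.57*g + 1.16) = 4.16*g^4 - 0.49*g^3 - 2.56*g^2 + 1.74*g - 0.0599999999999998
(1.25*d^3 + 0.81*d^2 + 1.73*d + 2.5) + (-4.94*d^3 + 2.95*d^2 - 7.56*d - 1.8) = -3.69*d^3 + 3.76*d^2 - 5.83*d + 0.7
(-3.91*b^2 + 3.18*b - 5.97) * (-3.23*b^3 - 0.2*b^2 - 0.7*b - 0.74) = 12.6293*b^5 - 9.4894*b^4 + 21.3841*b^3 + 1.8614*b^2 + 1.8258*b + 4.4178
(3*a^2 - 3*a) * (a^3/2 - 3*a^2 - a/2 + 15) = 3*a^5/2 - 21*a^4/2 + 15*a^3/2 + 93*a^2/2 - 45*a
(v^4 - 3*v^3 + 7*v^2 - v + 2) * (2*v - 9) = 2*v^5 - 15*v^4 + 41*v^3 - 65*v^2 + 13*v - 18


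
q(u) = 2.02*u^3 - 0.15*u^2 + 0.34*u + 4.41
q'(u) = 6.06*u^2 - 0.3*u + 0.34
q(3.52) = 91.85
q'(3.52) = 74.37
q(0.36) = 4.61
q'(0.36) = 1.02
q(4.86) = 234.40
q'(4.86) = 142.02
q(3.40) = 83.23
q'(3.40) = 69.37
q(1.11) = 7.37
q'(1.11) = 7.47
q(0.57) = 4.93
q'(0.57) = 2.14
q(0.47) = 4.75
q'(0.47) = 1.54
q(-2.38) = -24.48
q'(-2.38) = 35.38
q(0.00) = 4.41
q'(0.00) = 0.34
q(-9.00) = -1483.38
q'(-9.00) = 493.90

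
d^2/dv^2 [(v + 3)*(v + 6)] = 2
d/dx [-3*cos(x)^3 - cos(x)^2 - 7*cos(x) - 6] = (9*cos(x)^2 + 2*cos(x) + 7)*sin(x)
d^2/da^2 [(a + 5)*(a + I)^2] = 6*a + 10 + 4*I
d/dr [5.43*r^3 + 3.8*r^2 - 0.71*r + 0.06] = 16.29*r^2 + 7.6*r - 0.71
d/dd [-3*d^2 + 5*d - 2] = 5 - 6*d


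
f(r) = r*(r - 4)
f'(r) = 2*r - 4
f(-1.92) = 11.37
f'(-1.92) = -7.84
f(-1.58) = 8.82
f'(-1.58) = -7.16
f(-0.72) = 3.40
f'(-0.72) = -5.44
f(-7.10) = 78.81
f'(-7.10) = -18.20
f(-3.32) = 24.30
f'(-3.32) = -10.64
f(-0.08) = 0.33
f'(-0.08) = -4.16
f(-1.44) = 7.83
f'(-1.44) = -6.88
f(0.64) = -2.15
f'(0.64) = -2.72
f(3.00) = -3.00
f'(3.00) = 2.00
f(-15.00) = 285.00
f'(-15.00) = -34.00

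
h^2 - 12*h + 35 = (h - 7)*(h - 5)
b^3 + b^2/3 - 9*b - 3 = (b - 3)*(b + 1/3)*(b + 3)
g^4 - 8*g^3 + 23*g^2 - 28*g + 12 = (g - 3)*(g - 2)^2*(g - 1)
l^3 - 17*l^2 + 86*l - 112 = (l - 8)*(l - 7)*(l - 2)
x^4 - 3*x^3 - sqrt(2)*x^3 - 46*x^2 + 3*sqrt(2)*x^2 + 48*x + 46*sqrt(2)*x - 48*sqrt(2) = (x - 8)*(x - 1)*(x + 6)*(x - sqrt(2))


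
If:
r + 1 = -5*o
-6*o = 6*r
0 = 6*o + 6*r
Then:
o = -1/4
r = 1/4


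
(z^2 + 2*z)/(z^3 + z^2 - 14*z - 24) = z/(z^2 - z - 12)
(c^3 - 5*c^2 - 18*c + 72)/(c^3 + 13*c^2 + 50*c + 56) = (c^2 - 9*c + 18)/(c^2 + 9*c + 14)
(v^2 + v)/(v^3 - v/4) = 4*(v + 1)/(4*v^2 - 1)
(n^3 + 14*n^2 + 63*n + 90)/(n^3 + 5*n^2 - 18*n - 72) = (n + 5)/(n - 4)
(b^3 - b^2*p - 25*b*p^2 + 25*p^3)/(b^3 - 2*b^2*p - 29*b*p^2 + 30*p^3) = (-b + 5*p)/(-b + 6*p)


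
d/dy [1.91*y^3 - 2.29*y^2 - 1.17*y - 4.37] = 5.73*y^2 - 4.58*y - 1.17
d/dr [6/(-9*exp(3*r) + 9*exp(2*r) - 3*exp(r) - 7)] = (162*exp(2*r) - 108*exp(r) + 18)*exp(r)/(9*exp(3*r) - 9*exp(2*r) + 3*exp(r) + 7)^2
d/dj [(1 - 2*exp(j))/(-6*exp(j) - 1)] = 8*exp(j)/(6*exp(j) + 1)^2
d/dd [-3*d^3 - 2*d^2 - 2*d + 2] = -9*d^2 - 4*d - 2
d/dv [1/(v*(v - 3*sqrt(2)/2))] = (-4*v + 3*sqrt(2))/(v^2*(2*v^2 - 6*sqrt(2)*v + 9))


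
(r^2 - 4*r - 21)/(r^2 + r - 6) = (r - 7)/(r - 2)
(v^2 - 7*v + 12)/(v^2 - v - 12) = (v - 3)/(v + 3)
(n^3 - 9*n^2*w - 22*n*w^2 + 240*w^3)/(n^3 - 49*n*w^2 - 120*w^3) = (n - 6*w)/(n + 3*w)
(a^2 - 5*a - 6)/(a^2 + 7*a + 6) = (a - 6)/(a + 6)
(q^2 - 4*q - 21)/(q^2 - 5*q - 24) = (q - 7)/(q - 8)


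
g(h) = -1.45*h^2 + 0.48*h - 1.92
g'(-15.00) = 43.98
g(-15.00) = -335.37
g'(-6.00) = 17.88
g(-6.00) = -57.00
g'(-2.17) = 6.77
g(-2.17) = -9.79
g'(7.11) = -20.14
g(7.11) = -71.81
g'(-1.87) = 5.90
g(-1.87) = -7.89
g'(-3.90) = 11.79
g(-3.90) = -25.85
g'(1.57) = -4.07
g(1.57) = -4.74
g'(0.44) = -0.80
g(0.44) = -1.99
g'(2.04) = -5.44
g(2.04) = -6.98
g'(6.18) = -17.44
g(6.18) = -54.33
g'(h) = 0.48 - 2.9*h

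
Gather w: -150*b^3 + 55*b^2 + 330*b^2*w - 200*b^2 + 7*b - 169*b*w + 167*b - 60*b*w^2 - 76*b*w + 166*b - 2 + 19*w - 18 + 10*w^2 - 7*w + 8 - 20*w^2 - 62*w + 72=-150*b^3 - 145*b^2 + 340*b + w^2*(-60*b - 10) + w*(330*b^2 - 245*b - 50) + 60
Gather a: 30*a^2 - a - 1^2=30*a^2 - a - 1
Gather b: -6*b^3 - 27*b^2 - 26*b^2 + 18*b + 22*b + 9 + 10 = -6*b^3 - 53*b^2 + 40*b + 19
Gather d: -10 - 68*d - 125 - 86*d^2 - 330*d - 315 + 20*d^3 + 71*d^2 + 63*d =20*d^3 - 15*d^2 - 335*d - 450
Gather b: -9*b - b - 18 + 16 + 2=-10*b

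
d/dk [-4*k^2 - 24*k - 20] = -8*k - 24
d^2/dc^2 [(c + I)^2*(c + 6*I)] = 6*c + 16*I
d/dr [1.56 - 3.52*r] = -3.52000000000000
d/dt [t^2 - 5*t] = 2*t - 5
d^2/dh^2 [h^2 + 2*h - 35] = 2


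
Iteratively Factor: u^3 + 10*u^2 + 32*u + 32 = (u + 2)*(u^2 + 8*u + 16) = (u + 2)*(u + 4)*(u + 4)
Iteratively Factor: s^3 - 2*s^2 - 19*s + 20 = (s - 1)*(s^2 - s - 20) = (s - 1)*(s + 4)*(s - 5)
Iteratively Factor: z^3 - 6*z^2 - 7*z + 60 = (z - 4)*(z^2 - 2*z - 15) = (z - 4)*(z + 3)*(z - 5)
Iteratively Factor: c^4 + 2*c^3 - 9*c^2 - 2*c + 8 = (c - 1)*(c^3 + 3*c^2 - 6*c - 8) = (c - 2)*(c - 1)*(c^2 + 5*c + 4) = (c - 2)*(c - 1)*(c + 4)*(c + 1)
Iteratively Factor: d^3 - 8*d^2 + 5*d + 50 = (d + 2)*(d^2 - 10*d + 25) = (d - 5)*(d + 2)*(d - 5)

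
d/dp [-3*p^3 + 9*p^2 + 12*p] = -9*p^2 + 18*p + 12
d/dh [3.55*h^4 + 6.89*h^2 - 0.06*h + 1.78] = 14.2*h^3 + 13.78*h - 0.06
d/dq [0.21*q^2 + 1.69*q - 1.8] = 0.42*q + 1.69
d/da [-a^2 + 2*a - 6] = 2 - 2*a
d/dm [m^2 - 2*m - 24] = 2*m - 2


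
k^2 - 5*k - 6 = (k - 6)*(k + 1)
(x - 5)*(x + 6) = x^2 + x - 30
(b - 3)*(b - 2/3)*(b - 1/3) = b^3 - 4*b^2 + 29*b/9 - 2/3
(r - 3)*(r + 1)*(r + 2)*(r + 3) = r^4 + 3*r^3 - 7*r^2 - 27*r - 18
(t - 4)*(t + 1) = t^2 - 3*t - 4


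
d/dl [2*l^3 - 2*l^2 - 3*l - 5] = 6*l^2 - 4*l - 3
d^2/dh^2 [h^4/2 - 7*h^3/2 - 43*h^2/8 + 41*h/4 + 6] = 6*h^2 - 21*h - 43/4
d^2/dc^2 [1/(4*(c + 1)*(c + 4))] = ((c + 1)^2 + (c + 1)*(c + 4) + (c + 4)^2)/(2*(c + 1)^3*(c + 4)^3)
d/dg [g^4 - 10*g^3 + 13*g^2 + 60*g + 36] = 4*g^3 - 30*g^2 + 26*g + 60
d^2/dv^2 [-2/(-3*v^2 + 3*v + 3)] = 4*(v^2 - v - (2*v - 1)^2 - 1)/(3*(-v^2 + v + 1)^3)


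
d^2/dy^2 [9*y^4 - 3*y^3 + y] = 18*y*(6*y - 1)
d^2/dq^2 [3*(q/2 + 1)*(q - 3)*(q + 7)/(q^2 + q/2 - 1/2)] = 6*(-61*q^3 - 471*q^2 - 327*q - 133)/(8*q^6 + 12*q^5 - 6*q^4 - 11*q^3 + 3*q^2 + 3*q - 1)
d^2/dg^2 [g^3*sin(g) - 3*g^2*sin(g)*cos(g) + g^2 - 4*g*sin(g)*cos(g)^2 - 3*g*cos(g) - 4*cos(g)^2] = -g^3*sin(g) + 6*g^2*sin(2*g) + 6*g^2*cos(g) + 7*g*sin(g) + 9*g*sin(3*g) + 3*g*cos(g) - 12*g*cos(2*g) + 6*sin(g) - 3*sin(2*g) - 2*cos(g) + 8*cos(2*g) - 6*cos(3*g) + 2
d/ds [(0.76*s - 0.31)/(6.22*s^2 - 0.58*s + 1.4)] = (-4.7272*s^2 + 3.8564*s + 0.8842)/(38.6884*s^4 - 7.2152*s^3 + 17.7524*s^2 - 1.624*s + 1.96)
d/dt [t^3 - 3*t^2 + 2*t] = 3*t^2 - 6*t + 2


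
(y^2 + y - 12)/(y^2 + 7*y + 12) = (y - 3)/(y + 3)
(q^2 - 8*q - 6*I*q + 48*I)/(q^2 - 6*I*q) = (q - 8)/q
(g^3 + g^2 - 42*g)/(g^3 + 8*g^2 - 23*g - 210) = g*(g - 6)/(g^2 + g - 30)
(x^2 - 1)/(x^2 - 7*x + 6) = (x + 1)/(x - 6)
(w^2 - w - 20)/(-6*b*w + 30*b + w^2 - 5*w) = (w + 4)/(-6*b + w)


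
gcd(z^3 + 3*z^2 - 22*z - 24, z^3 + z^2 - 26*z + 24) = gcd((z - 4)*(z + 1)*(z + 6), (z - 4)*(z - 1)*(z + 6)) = z^2 + 2*z - 24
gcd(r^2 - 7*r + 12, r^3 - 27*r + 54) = r - 3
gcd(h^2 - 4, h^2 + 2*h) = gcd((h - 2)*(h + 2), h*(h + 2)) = h + 2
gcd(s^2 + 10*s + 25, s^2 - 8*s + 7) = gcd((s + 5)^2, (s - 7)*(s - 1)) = 1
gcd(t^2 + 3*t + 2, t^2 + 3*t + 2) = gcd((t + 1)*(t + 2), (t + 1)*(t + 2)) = t^2 + 3*t + 2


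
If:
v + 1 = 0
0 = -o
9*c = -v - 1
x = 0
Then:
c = 0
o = 0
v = -1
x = 0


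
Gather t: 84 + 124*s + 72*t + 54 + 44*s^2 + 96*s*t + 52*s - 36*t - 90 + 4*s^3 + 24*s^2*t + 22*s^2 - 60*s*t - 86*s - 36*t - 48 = 4*s^3 + 66*s^2 + 90*s + t*(24*s^2 + 36*s)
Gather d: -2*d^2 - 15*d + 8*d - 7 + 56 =-2*d^2 - 7*d + 49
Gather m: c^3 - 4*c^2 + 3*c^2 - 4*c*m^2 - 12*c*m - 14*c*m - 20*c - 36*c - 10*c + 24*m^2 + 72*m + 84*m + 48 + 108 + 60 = c^3 - c^2 - 66*c + m^2*(24 - 4*c) + m*(156 - 26*c) + 216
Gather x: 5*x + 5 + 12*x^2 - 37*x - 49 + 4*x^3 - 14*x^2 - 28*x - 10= 4*x^3 - 2*x^2 - 60*x - 54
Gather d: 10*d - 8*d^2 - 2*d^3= -2*d^3 - 8*d^2 + 10*d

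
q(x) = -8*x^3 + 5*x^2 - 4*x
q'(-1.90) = -109.64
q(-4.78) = 1007.08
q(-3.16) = 315.00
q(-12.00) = 14592.00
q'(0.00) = -4.00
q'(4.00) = -348.00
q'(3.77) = -307.41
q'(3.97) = -342.56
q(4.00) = -448.00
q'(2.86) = -171.71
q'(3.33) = -236.83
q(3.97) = -437.64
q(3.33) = -253.28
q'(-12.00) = -3580.00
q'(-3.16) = -275.25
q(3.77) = -372.68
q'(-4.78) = -600.16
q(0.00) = 0.00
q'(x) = -24*x^2 + 10*x - 4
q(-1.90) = 80.52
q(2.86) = -157.69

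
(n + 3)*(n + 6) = n^2 + 9*n + 18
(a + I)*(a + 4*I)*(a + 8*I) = a^3 + 13*I*a^2 - 44*a - 32*I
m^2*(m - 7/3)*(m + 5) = m^4 + 8*m^3/3 - 35*m^2/3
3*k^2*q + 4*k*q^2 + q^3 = q*(k + q)*(3*k + q)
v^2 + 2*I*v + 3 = (v - I)*(v + 3*I)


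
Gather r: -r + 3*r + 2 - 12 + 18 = 2*r + 8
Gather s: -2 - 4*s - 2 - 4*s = -8*s - 4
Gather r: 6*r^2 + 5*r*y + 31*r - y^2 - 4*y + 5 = 6*r^2 + r*(5*y + 31) - y^2 - 4*y + 5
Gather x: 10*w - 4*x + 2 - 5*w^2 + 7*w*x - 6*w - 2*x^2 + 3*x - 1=-5*w^2 + 4*w - 2*x^2 + x*(7*w - 1) + 1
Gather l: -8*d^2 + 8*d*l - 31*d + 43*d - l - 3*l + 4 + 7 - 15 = -8*d^2 + 12*d + l*(8*d - 4) - 4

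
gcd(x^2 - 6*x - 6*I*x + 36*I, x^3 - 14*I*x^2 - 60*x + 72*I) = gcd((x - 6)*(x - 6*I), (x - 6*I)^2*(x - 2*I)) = x - 6*I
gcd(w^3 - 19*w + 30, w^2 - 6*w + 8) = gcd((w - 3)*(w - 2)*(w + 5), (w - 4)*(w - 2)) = w - 2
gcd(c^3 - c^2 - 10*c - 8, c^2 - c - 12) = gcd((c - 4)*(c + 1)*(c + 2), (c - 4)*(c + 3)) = c - 4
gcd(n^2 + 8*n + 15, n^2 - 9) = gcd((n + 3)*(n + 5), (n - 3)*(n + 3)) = n + 3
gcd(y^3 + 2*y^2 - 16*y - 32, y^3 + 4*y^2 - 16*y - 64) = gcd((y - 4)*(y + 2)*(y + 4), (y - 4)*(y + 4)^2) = y^2 - 16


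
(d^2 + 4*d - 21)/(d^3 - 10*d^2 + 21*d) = (d + 7)/(d*(d - 7))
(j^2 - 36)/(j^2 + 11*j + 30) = (j - 6)/(j + 5)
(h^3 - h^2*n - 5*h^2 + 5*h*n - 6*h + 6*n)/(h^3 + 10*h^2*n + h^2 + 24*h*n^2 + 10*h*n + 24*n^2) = (h^2 - h*n - 6*h + 6*n)/(h^2 + 10*h*n + 24*n^2)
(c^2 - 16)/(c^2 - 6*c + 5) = (c^2 - 16)/(c^2 - 6*c + 5)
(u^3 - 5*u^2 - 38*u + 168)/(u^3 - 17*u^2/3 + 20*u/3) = 3*(u^2 - u - 42)/(u*(3*u - 5))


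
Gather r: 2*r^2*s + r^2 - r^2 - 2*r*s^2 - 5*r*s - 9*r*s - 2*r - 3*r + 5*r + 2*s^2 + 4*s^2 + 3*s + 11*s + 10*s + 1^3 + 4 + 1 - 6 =2*r^2*s + r*(-2*s^2 - 14*s) + 6*s^2 + 24*s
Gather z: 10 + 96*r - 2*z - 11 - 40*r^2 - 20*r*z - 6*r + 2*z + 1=-40*r^2 - 20*r*z + 90*r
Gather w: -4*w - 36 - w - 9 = -5*w - 45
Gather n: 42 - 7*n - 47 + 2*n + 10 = 5 - 5*n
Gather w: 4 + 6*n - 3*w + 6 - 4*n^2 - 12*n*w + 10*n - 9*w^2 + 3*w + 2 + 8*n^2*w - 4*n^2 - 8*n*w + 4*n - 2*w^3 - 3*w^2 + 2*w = -8*n^2 + 20*n - 2*w^3 - 12*w^2 + w*(8*n^2 - 20*n + 2) + 12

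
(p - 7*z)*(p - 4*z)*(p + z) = p^3 - 10*p^2*z + 17*p*z^2 + 28*z^3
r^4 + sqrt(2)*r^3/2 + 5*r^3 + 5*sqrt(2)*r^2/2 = r^2*(r + 5)*(r + sqrt(2)/2)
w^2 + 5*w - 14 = (w - 2)*(w + 7)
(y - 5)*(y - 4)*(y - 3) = y^3 - 12*y^2 + 47*y - 60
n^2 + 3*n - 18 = (n - 3)*(n + 6)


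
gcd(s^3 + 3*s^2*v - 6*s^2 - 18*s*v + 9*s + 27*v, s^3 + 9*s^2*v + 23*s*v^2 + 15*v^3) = s + 3*v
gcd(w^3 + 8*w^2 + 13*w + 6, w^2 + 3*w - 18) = w + 6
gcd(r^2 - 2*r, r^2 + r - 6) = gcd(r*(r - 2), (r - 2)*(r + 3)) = r - 2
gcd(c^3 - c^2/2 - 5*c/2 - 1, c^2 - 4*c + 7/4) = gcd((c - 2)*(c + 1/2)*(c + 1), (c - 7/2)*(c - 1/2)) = 1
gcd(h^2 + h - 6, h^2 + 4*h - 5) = 1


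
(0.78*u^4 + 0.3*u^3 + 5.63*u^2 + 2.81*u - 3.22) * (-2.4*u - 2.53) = -1.872*u^5 - 2.6934*u^4 - 14.271*u^3 - 20.9879*u^2 + 0.6187*u + 8.1466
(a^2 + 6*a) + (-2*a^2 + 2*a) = -a^2 + 8*a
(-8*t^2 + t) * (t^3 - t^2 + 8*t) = -8*t^5 + 9*t^4 - 65*t^3 + 8*t^2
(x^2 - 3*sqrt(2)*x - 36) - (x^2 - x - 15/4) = -3*sqrt(2)*x + x - 129/4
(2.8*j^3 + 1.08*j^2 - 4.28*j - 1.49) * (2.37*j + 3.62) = 6.636*j^4 + 12.6956*j^3 - 6.234*j^2 - 19.0249*j - 5.3938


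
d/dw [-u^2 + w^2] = 2*w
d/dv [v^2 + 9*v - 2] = 2*v + 9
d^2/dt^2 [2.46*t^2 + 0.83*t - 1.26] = 4.92000000000000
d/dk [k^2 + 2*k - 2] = 2*k + 2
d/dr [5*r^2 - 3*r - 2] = 10*r - 3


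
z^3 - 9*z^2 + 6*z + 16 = (z - 8)*(z - 2)*(z + 1)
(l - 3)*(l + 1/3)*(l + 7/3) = l^3 - l^2/3 - 65*l/9 - 7/3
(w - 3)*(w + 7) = w^2 + 4*w - 21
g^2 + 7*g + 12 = (g + 3)*(g + 4)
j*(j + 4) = j^2 + 4*j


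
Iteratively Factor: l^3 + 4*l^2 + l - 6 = (l + 3)*(l^2 + l - 2) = (l - 1)*(l + 3)*(l + 2)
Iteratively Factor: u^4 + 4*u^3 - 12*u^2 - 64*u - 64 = (u + 4)*(u^3 - 12*u - 16) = (u - 4)*(u + 4)*(u^2 + 4*u + 4) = (u - 4)*(u + 2)*(u + 4)*(u + 2)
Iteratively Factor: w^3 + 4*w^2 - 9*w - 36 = (w + 3)*(w^2 + w - 12) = (w + 3)*(w + 4)*(w - 3)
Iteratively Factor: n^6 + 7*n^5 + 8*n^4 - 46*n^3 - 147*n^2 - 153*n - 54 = (n + 3)*(n^5 + 4*n^4 - 4*n^3 - 34*n^2 - 45*n - 18) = (n + 3)^2*(n^4 + n^3 - 7*n^2 - 13*n - 6) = (n + 1)*(n + 3)^2*(n^3 - 7*n - 6) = (n - 3)*(n + 1)*(n + 3)^2*(n^2 + 3*n + 2) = (n - 3)*(n + 1)^2*(n + 3)^2*(n + 2)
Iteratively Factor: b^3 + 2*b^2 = (b + 2)*(b^2) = b*(b + 2)*(b)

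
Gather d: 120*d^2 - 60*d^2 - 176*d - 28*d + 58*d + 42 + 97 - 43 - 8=60*d^2 - 146*d + 88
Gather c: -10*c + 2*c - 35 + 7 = -8*c - 28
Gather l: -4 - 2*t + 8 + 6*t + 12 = 4*t + 16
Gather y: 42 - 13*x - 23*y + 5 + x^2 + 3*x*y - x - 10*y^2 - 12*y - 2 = x^2 - 14*x - 10*y^2 + y*(3*x - 35) + 45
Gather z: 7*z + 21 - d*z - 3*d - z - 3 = -3*d + z*(6 - d) + 18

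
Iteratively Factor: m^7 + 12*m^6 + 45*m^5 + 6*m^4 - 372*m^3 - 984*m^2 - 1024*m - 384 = (m + 4)*(m^6 + 8*m^5 + 13*m^4 - 46*m^3 - 188*m^2 - 232*m - 96) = (m + 2)*(m + 4)*(m^5 + 6*m^4 + m^3 - 48*m^2 - 92*m - 48) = (m + 2)*(m + 4)^2*(m^4 + 2*m^3 - 7*m^2 - 20*m - 12) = (m + 1)*(m + 2)*(m + 4)^2*(m^3 + m^2 - 8*m - 12) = (m + 1)*(m + 2)^2*(m + 4)^2*(m^2 - m - 6) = (m - 3)*(m + 1)*(m + 2)^2*(m + 4)^2*(m + 2)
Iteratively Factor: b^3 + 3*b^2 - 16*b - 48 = (b + 4)*(b^2 - b - 12) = (b + 3)*(b + 4)*(b - 4)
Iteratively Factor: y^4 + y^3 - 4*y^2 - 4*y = (y)*(y^3 + y^2 - 4*y - 4) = y*(y + 1)*(y^2 - 4) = y*(y - 2)*(y + 1)*(y + 2)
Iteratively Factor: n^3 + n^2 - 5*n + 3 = (n + 3)*(n^2 - 2*n + 1) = (n - 1)*(n + 3)*(n - 1)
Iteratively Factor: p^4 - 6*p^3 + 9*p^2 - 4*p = (p - 4)*(p^3 - 2*p^2 + p) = p*(p - 4)*(p^2 - 2*p + 1) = p*(p - 4)*(p - 1)*(p - 1)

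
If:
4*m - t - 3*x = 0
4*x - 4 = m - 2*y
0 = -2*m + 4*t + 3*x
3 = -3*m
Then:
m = -1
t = 2/3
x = -14/9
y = 83/18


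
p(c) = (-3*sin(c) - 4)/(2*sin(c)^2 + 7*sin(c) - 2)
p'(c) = (-4*sin(c)*cos(c) - 7*cos(c))*(-3*sin(c) - 4)/(2*sin(c)^2 + 7*sin(c) - 2)^2 - 3*cos(c)/(2*sin(c)^2 + 7*sin(c) - 2) = (6*sin(c)^2 + 16*sin(c) + 34)*cos(c)/(7*sin(c) - cos(2*c) - 1)^2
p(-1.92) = 0.17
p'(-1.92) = -0.18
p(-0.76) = 0.33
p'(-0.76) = 0.54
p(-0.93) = 0.25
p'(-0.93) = 0.37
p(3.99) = 0.29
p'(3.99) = -0.45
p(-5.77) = -2.85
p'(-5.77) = 10.25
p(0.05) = 2.52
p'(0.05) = 12.85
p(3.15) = 1.93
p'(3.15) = -7.99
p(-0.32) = 0.76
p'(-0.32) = 1.75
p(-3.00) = 1.21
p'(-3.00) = -3.63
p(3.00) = 4.55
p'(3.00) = -38.09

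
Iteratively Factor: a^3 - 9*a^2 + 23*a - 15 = (a - 3)*(a^2 - 6*a + 5) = (a - 5)*(a - 3)*(a - 1)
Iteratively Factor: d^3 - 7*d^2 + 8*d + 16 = (d - 4)*(d^2 - 3*d - 4) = (d - 4)^2*(d + 1)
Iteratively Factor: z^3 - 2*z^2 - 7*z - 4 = (z + 1)*(z^2 - 3*z - 4) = (z - 4)*(z + 1)*(z + 1)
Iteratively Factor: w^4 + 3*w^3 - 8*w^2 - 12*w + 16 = (w - 2)*(w^3 + 5*w^2 + 2*w - 8) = (w - 2)*(w - 1)*(w^2 + 6*w + 8) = (w - 2)*(w - 1)*(w + 2)*(w + 4)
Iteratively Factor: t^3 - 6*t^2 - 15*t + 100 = (t - 5)*(t^2 - t - 20) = (t - 5)*(t + 4)*(t - 5)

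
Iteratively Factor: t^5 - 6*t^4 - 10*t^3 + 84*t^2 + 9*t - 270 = (t + 3)*(t^4 - 9*t^3 + 17*t^2 + 33*t - 90) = (t - 3)*(t + 3)*(t^3 - 6*t^2 - t + 30) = (t - 5)*(t - 3)*(t + 3)*(t^2 - t - 6) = (t - 5)*(t - 3)*(t + 2)*(t + 3)*(t - 3)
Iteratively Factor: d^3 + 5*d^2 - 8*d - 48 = (d - 3)*(d^2 + 8*d + 16) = (d - 3)*(d + 4)*(d + 4)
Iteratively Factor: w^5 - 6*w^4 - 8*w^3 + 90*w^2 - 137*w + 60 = (w - 1)*(w^4 - 5*w^3 - 13*w^2 + 77*w - 60) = (w - 1)*(w + 4)*(w^3 - 9*w^2 + 23*w - 15) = (w - 1)^2*(w + 4)*(w^2 - 8*w + 15) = (w - 3)*(w - 1)^2*(w + 4)*(w - 5)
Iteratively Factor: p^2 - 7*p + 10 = (p - 5)*(p - 2)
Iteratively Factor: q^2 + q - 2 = (q - 1)*(q + 2)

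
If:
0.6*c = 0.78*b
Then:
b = 0.769230769230769*c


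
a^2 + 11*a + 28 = (a + 4)*(a + 7)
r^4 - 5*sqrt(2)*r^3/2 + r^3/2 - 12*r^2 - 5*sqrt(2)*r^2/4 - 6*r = r*(r + 1/2)*(r - 4*sqrt(2))*(r + 3*sqrt(2)/2)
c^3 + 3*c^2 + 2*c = c*(c + 1)*(c + 2)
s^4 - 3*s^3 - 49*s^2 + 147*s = s*(s - 7)*(s - 3)*(s + 7)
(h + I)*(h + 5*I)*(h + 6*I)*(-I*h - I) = -I*h^4 + 12*h^3 - I*h^3 + 12*h^2 + 41*I*h^2 - 30*h + 41*I*h - 30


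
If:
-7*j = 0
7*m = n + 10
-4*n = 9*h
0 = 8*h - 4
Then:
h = 1/2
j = 0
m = 71/56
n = -9/8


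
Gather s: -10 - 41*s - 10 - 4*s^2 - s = -4*s^2 - 42*s - 20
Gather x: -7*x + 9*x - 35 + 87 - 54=2*x - 2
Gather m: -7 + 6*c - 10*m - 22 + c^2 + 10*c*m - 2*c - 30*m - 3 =c^2 + 4*c + m*(10*c - 40) - 32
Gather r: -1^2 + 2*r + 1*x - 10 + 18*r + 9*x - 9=20*r + 10*x - 20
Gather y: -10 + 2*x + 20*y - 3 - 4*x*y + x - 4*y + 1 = 3*x + y*(16 - 4*x) - 12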